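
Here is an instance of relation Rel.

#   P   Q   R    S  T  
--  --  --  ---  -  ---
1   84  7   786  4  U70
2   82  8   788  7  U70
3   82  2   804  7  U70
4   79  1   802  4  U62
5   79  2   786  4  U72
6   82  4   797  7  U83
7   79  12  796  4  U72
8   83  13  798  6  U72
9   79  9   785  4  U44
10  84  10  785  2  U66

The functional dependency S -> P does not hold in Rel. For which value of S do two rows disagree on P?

4

S=4: rows 1, 4, 5, 7, 9 → P takes values {84, 79} — violation
S=7: rows 2, 3, 6 → P = 82, 82, 82 ✓
S=6: row 8 → P = 83 ✓
S=2: row 10 → P = 84 ✓
The only S value with inconsistent P is S=4.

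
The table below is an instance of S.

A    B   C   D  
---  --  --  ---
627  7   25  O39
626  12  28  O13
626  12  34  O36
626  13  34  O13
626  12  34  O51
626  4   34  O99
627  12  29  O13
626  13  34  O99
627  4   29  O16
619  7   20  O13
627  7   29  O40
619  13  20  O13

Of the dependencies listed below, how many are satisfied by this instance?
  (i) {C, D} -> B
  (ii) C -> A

1

(i) {C, D} -> B: (C=34, D=O99): 2 rows → B takes values {4, 13} — violation; (C=20, D=O13): 2 rows → B takes values {7, 13} — violation — fails.
(ii) C -> A: every LHS value maps to a single RHS value — holds.
1 of the 2 dependencies holds.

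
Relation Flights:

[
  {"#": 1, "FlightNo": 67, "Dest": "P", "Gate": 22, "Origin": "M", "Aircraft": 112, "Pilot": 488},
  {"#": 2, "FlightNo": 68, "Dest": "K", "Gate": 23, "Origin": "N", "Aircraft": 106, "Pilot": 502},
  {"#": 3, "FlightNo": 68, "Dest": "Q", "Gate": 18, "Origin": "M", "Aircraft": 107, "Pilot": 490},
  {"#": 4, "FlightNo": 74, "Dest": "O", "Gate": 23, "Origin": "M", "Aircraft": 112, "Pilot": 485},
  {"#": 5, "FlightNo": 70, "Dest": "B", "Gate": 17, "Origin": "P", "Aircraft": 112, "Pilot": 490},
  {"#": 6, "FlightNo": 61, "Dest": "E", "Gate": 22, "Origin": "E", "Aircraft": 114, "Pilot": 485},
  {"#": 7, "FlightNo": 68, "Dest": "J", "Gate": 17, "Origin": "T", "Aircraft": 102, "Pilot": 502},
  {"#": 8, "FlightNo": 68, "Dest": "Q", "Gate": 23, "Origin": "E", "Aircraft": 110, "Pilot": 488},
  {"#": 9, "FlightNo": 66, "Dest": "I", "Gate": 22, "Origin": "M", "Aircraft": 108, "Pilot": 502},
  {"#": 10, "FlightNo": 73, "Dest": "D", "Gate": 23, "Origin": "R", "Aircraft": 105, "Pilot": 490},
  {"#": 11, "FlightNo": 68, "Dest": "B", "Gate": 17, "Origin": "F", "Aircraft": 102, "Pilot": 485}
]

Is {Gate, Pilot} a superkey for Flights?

Yes

All 11 rows have distinct {Gate, Pilot} values, so {Gate, Pilot} → (all attributes) holds and {Gate, Pilot} is a superkey.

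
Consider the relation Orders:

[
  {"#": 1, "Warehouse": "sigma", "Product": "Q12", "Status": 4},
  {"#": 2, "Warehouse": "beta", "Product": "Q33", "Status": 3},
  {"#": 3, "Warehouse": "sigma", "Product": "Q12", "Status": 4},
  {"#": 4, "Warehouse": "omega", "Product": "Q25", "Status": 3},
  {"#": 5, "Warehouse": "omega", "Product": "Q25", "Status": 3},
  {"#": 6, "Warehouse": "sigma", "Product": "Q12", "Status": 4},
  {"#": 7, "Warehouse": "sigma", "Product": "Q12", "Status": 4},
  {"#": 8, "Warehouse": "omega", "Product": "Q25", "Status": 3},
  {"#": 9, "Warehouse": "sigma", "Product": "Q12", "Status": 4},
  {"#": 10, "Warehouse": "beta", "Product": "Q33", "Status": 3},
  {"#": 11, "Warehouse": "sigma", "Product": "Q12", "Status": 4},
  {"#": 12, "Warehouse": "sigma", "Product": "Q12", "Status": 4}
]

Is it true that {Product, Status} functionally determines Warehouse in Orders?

(Product=Q12, Status=4): rows 1, 3, 6, 7, 9, 11, 12 → Warehouse = sigma, sigma, sigma, sigma, sigma, sigma, sigma ✓
(Product=Q33, Status=3): rows 2, 10 → Warehouse = beta, beta ✓
(Product=Q25, Status=3): rows 4, 5, 8 → Warehouse = omega, omega, omega ✓
Every {Product, Status} value is associated with a single Warehouse value, so {Product, Status} → Warehouse holds.

Yes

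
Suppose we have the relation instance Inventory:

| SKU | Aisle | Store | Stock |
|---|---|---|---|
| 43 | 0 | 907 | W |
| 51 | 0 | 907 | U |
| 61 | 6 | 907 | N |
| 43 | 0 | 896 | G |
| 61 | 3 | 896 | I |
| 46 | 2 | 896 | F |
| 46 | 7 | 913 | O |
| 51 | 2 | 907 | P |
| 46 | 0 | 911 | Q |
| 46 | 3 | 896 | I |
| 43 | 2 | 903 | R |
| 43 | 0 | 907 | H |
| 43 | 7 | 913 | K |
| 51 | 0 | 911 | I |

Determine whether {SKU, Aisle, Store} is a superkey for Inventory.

Two distinct rows share (SKU=43, Aisle=0, Store=907), so {SKU, Aisle, Store} does not determine every attribute — not a superkey.

No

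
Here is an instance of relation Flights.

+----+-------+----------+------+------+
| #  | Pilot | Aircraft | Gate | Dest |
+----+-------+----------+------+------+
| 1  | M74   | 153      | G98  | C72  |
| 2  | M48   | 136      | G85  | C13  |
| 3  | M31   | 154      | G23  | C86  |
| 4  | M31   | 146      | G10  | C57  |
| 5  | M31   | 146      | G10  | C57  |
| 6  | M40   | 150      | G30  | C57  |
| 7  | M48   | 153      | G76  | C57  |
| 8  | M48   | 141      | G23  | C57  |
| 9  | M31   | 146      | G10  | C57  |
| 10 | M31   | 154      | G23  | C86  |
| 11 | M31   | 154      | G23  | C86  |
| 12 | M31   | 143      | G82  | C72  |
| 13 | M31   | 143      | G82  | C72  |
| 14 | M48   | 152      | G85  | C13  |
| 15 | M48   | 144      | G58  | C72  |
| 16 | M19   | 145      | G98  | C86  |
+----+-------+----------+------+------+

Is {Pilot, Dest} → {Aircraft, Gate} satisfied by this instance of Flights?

No

(Pilot=M74, Dest=C72): row 1 → {Aircraft,Gate} = (153, G98) ✓
(Pilot=M48, Dest=C13): rows 2, 14 → {Aircraft,Gate} takes values {(136, G85), (152, G85)} — violation
(Pilot=M31, Dest=C86): rows 3, 10, 11 → {Aircraft,Gate} = (154, G23), (154, G23), (154, G23) ✓
(Pilot=M31, Dest=C57): rows 4, 5, 9 → {Aircraft,Gate} = (146, G10), (146, G10), (146, G10) ✓
(Pilot=M40, Dest=C57): row 6 → {Aircraft,Gate} = (150, G30) ✓
(Pilot=M48, Dest=C57): rows 7, 8 → {Aircraft,Gate} takes values {(153, G76), (141, G23)} — violation
(Pilot=M31, Dest=C72): rows 12, 13 → {Aircraft,Gate} = (143, G82), (143, G82) ✓
(Pilot=M48, Dest=C72): row 15 → {Aircraft,Gate} = (144, G58) ✓
(Pilot=M19, Dest=C86): row 16 → {Aircraft,Gate} = (145, G98) ✓
Two rows agree on {Pilot, Dest} but differ on {Aircraft, Gate}, so {Pilot, Dest} → {Aircraft, Gate} does not hold.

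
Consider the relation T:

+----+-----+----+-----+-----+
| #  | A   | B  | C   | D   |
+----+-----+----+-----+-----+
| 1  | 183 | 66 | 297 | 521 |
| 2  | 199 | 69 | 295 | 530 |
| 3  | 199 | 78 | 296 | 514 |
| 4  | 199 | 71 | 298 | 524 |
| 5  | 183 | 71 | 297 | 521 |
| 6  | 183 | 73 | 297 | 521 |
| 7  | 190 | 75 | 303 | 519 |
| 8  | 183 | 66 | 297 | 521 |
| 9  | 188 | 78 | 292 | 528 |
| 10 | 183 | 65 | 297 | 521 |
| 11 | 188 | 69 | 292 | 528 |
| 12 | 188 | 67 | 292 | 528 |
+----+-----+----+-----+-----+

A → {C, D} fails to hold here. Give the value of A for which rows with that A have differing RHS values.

199

A=183: rows 1, 5, 6, 8, 10 → {C,D} = (297, 521), (297, 521), (297, 521), (297, 521), (297, 521) ✓
A=199: rows 2, 3, 4 → {C,D} takes values {(295, 530), (296, 514), (298, 524)} — violation
A=190: row 7 → {C,D} = (303, 519) ✓
A=188: rows 9, 11, 12 → {C,D} = (292, 528), (292, 528), (292, 528) ✓
The only A value with inconsistent RHS is A=199.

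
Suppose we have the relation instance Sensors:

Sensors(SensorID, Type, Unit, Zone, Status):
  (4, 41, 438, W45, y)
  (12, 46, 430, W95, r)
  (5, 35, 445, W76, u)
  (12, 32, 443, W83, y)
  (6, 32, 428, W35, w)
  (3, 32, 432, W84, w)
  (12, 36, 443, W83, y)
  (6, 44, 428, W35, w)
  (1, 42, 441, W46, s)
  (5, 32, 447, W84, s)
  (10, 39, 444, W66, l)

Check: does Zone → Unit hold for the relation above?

No

Zone=W45: 1 row → Unit = 438 ✓
Zone=W95: 1 row → Unit = 430 ✓
Zone=W76: 1 row → Unit = 445 ✓
Zone=W83: 2 rows → Unit = 443, 443 ✓
Zone=W35: 2 rows → Unit = 428, 428 ✓
Zone=W84: 2 rows → Unit takes values {432, 447} — violation
Zone=W46: 1 row → Unit = 441 ✓
Zone=W66: 1 row → Unit = 444 ✓
Two rows agree on Zone but differ on Unit, so Zone → Unit does not hold.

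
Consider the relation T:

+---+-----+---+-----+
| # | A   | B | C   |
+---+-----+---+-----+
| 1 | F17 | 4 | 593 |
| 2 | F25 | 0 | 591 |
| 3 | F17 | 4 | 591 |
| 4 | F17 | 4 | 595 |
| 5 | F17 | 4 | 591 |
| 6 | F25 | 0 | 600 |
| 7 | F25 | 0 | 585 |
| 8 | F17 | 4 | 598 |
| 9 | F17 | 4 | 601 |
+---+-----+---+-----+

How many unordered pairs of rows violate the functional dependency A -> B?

A=F17: all 6 rows agree on B — 0 pairs.
A=F25: all 3 rows agree on B — 0 pairs.

0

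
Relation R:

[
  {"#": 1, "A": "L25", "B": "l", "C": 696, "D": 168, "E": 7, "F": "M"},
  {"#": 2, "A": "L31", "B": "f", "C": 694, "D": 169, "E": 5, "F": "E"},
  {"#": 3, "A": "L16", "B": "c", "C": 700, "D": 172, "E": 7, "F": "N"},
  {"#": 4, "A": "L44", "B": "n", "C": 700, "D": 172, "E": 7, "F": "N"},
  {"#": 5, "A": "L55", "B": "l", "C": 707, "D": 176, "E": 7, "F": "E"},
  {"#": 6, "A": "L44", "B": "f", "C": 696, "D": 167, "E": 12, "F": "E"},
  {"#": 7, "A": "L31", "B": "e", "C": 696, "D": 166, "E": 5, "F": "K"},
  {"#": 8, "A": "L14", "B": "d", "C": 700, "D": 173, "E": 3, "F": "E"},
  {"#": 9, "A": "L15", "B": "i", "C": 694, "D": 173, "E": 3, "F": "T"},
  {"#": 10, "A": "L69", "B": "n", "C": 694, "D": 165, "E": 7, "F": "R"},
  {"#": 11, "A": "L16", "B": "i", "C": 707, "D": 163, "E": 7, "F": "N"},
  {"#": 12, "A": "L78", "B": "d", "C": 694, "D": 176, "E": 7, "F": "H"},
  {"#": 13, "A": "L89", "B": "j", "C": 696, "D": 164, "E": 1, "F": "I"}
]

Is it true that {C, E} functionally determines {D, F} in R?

(C=696, E=7): row 1 → {D,F} = (168, M) ✓
(C=694, E=5): row 2 → {D,F} = (169, E) ✓
(C=700, E=7): rows 3, 4 → {D,F} = (172, N), (172, N) ✓
(C=707, E=7): rows 5, 11 → {D,F} takes values {(176, E), (163, N)} — violation
(C=696, E=12): row 6 → {D,F} = (167, E) ✓
(C=696, E=5): row 7 → {D,F} = (166, K) ✓
(C=700, E=3): row 8 → {D,F} = (173, E) ✓
(C=694, E=3): row 9 → {D,F} = (173, T) ✓
(C=694, E=7): rows 10, 12 → {D,F} takes values {(165, R), (176, H)} — violation
(C=696, E=1): row 13 → {D,F} = (164, I) ✓
Two rows agree on {C, E} but differ on {D, F}, so {C, E} -> {D, F} does not hold.

No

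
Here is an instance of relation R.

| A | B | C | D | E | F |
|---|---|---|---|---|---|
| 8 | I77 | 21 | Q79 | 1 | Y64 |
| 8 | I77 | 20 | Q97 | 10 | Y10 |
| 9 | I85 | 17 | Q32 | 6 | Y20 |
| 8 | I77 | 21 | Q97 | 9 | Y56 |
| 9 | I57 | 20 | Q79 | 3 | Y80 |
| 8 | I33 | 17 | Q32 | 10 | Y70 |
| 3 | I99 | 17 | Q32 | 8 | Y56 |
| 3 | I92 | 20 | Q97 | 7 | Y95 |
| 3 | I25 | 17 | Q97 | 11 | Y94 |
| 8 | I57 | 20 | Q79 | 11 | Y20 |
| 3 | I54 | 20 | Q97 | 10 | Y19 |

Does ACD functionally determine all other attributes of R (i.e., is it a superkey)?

Two distinct rows share (A=3, C=20, D=Q97), so ACD does not determine every attribute — not a superkey.

No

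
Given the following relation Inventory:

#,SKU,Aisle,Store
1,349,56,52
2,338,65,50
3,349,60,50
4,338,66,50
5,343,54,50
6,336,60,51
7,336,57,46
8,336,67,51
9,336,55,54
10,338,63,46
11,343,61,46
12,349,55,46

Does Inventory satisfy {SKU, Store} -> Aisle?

(SKU=349, Store=52): row 1 → Aisle = 56 ✓
(SKU=338, Store=50): rows 2, 4 → Aisle takes values {65, 66} — violation
(SKU=349, Store=50): row 3 → Aisle = 60 ✓
(SKU=343, Store=50): row 5 → Aisle = 54 ✓
(SKU=336, Store=51): rows 6, 8 → Aisle takes values {60, 67} — violation
(SKU=336, Store=46): row 7 → Aisle = 57 ✓
(SKU=336, Store=54): row 9 → Aisle = 55 ✓
(SKU=338, Store=46): row 10 → Aisle = 63 ✓
(SKU=343, Store=46): row 11 → Aisle = 61 ✓
(SKU=349, Store=46): row 12 → Aisle = 55 ✓
Two rows agree on {SKU, Store} but differ on Aisle, so {SKU, Store} -> Aisle does not hold.

No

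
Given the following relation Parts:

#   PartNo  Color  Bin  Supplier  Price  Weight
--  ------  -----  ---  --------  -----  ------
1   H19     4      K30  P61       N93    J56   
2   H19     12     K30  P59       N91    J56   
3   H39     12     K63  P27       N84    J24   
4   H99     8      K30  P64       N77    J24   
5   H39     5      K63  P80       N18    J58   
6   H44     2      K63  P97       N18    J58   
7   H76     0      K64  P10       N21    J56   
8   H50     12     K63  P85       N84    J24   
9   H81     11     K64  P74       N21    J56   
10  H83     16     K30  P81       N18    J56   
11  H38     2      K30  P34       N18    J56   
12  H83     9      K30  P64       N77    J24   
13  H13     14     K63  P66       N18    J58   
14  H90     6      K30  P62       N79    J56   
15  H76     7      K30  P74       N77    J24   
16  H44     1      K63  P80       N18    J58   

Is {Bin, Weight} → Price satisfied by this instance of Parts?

No

(Bin=K30, Weight=J56): rows 1, 2, 10, 11, 14 → Price takes values {N93, N91, N18, N79} — violation
(Bin=K63, Weight=J24): rows 3, 8 → Price = N84, N84 ✓
(Bin=K30, Weight=J24): rows 4, 12, 15 → Price = N77, N77, N77 ✓
(Bin=K63, Weight=J58): rows 5, 6, 13, 16 → Price = N18, N18, N18, N18 ✓
(Bin=K64, Weight=J56): rows 7, 9 → Price = N21, N21 ✓
Two rows agree on {Bin, Weight} but differ on Price, so {Bin, Weight} → Price does not hold.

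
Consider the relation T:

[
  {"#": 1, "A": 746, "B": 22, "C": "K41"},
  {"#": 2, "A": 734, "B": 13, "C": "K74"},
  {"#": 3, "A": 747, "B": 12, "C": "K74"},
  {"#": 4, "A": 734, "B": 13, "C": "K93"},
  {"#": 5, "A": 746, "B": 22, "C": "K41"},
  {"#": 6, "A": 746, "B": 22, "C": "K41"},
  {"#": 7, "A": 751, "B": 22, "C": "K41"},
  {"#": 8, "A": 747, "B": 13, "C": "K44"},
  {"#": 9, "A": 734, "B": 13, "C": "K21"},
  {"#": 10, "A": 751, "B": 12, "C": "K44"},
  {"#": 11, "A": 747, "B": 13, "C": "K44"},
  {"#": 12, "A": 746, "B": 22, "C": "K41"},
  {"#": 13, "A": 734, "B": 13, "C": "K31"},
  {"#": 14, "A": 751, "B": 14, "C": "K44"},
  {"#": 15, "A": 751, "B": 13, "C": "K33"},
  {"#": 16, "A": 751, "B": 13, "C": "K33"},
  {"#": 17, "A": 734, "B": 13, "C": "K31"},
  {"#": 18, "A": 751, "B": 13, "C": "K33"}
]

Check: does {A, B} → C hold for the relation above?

No

(A=746, B=22): rows 1, 5, 6, 12 → C = K41, K41, K41, K41 ✓
(A=734, B=13): rows 2, 4, 9, 13, 17 → C takes values {K74, K93, K21, K31} — violation
(A=747, B=12): row 3 → C = K74 ✓
(A=751, B=22): row 7 → C = K41 ✓
(A=747, B=13): rows 8, 11 → C = K44, K44 ✓
(A=751, B=12): row 10 → C = K44 ✓
(A=751, B=14): row 14 → C = K44 ✓
(A=751, B=13): rows 15, 16, 18 → C = K33, K33, K33 ✓
Two rows agree on {A, B} but differ on C, so {A, B} → C does not hold.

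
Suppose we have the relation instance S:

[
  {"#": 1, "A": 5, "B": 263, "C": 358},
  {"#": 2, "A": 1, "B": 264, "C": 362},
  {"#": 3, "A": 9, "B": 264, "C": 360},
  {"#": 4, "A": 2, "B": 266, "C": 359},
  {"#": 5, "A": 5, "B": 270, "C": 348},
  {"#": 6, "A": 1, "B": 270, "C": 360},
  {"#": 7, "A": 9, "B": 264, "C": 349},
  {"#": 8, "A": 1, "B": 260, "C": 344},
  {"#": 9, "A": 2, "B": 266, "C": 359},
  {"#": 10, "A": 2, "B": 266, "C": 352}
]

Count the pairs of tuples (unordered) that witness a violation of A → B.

A=5: violating pairs (1,5) — 1 pair.
A=1: violating pairs (2,6), (2,8), (6,8) — 3 pairs.
A=9: all 2 rows agree on B — 0 pairs.
A=2: all 3 rows agree on B — 0 pairs.

4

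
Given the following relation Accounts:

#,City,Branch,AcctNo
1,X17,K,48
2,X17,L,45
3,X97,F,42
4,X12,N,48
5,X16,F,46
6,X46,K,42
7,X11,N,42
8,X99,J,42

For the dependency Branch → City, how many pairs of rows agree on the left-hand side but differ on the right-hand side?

3

Branch=K: violating pairs (1,6) — 1 pair.
Branch=F: violating pairs (3,5) — 1 pair.
Branch=N: violating pairs (4,7) — 1 pair.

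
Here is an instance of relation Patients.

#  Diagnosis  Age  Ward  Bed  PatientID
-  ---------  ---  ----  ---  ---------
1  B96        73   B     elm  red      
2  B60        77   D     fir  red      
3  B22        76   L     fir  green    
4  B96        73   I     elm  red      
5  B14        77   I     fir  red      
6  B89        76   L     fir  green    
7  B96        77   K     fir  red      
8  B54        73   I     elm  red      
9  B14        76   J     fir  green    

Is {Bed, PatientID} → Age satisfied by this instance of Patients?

Yes

(Bed=elm, PatientID=red): rows 1, 4, 8 → Age = 73, 73, 73 ✓
(Bed=fir, PatientID=red): rows 2, 5, 7 → Age = 77, 77, 77 ✓
(Bed=fir, PatientID=green): rows 3, 6, 9 → Age = 76, 76, 76 ✓
Every {Bed, PatientID} value is associated with a single Age value, so {Bed, PatientID} → Age holds.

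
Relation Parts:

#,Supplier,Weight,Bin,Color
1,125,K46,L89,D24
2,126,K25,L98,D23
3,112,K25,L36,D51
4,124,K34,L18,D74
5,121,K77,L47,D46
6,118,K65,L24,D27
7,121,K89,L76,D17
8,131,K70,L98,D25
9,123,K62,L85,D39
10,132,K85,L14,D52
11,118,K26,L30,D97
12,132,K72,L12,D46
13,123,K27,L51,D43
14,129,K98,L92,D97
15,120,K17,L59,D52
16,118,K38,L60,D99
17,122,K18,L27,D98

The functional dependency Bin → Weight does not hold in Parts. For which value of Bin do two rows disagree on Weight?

Bin=L89: row 1 → Weight = K46 ✓
Bin=L98: rows 2, 8 → Weight takes values {K25, K70} — violation
Bin=L36: row 3 → Weight = K25 ✓
Bin=L18: row 4 → Weight = K34 ✓
Bin=L47: row 5 → Weight = K77 ✓
Bin=L24: row 6 → Weight = K65 ✓
Bin=L76: row 7 → Weight = K89 ✓
Bin=L85: row 9 → Weight = K62 ✓
Bin=L14: row 10 → Weight = K85 ✓
Bin=L30: row 11 → Weight = K26 ✓
Bin=L12: row 12 → Weight = K72 ✓
Bin=L51: row 13 → Weight = K27 ✓
Bin=L92: row 14 → Weight = K98 ✓
Bin=L59: row 15 → Weight = K17 ✓
Bin=L60: row 16 → Weight = K38 ✓
Bin=L27: row 17 → Weight = K18 ✓
The only Bin value with inconsistent Weight is Bin=L98.

L98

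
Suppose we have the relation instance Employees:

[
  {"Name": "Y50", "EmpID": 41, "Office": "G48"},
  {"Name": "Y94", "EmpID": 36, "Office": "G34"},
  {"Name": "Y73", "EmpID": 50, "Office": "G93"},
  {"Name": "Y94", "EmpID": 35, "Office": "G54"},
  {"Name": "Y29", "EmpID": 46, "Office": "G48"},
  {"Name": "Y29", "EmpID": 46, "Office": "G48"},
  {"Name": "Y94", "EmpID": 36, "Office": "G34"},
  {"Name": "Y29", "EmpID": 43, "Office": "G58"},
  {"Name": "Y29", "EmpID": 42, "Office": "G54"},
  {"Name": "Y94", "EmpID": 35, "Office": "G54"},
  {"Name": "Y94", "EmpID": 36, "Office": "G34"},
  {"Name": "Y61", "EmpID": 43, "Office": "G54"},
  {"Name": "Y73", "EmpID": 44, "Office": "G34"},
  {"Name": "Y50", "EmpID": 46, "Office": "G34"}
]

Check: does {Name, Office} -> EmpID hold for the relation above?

(Name=Y50, Office=G48): 1 row → EmpID = 41 ✓
(Name=Y94, Office=G34): 3 rows → EmpID = 36, 36, 36 ✓
(Name=Y73, Office=G93): 1 row → EmpID = 50 ✓
(Name=Y94, Office=G54): 2 rows → EmpID = 35, 35 ✓
(Name=Y29, Office=G48): 2 rows → EmpID = 46, 46 ✓
(Name=Y29, Office=G58): 1 row → EmpID = 43 ✓
(Name=Y29, Office=G54): 1 row → EmpID = 42 ✓
(Name=Y61, Office=G54): 1 row → EmpID = 43 ✓
(Name=Y73, Office=G34): 1 row → EmpID = 44 ✓
(Name=Y50, Office=G34): 1 row → EmpID = 46 ✓
Every {Name, Office} value is associated with a single EmpID value, so {Name, Office} -> EmpID holds.

Yes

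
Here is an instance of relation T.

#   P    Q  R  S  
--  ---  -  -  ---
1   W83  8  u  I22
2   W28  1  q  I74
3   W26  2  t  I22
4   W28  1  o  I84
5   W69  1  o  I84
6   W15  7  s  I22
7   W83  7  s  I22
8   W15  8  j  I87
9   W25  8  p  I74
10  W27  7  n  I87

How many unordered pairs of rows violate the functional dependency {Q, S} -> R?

0

(Q=1, S=I84): all 2 rows agree on R — 0 pairs.
(Q=7, S=I22): all 2 rows agree on R — 0 pairs.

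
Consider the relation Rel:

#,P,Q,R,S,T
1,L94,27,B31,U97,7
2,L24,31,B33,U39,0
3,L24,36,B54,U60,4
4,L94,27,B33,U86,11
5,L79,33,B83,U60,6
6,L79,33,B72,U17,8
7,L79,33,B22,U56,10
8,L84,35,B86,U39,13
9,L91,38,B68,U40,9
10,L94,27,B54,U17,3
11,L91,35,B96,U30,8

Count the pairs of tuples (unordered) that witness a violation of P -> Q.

P=L94: all 3 rows agree on Q — 0 pairs.
P=L24: violating pairs (2,3) — 1 pair.
P=L79: all 3 rows agree on Q — 0 pairs.
P=L91: violating pairs (9,11) — 1 pair.

2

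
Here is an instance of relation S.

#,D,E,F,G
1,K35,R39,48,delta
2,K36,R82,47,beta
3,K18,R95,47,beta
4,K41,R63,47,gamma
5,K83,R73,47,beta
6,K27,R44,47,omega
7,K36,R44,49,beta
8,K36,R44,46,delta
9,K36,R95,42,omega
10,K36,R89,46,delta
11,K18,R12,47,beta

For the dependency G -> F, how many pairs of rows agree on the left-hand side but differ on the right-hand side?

7

G=delta: violating pairs (1,8), (1,10) — 2 pairs.
G=beta: violating pairs (2,7), (3,7), (5,7), (7,11) — 4 pairs.
G=omega: violating pairs (6,9) — 1 pair.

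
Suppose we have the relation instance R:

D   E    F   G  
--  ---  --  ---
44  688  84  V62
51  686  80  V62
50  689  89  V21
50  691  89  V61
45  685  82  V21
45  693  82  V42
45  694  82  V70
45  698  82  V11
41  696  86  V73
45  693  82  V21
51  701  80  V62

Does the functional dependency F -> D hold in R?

F=84: 1 row → D = 44 ✓
F=80: 2 rows → D = 51, 51 ✓
F=89: 2 rows → D = 50, 50 ✓
F=82: 5 rows → D = 45, 45, 45, 45, 45 ✓
F=86: 1 row → D = 41 ✓
Every F value is associated with a single D value, so F -> D holds.

Yes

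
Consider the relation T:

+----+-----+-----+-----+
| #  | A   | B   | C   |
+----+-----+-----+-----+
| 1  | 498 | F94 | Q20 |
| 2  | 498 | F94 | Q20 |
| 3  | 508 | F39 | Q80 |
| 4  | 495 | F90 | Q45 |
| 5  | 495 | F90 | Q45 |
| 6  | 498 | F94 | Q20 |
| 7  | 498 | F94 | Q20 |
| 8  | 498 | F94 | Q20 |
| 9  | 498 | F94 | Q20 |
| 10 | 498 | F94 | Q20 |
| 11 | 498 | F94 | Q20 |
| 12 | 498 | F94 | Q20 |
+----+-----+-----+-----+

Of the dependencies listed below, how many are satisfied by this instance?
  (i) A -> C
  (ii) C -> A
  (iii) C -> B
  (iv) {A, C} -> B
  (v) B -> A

(i) A -> C: every LHS value maps to a single RHS value — holds.
(ii) C -> A: every LHS value maps to a single RHS value — holds.
(iii) C -> B: every LHS value maps to a single RHS value — holds.
(iv) {A, C} -> B: every LHS value maps to a single RHS value — holds.
(v) B -> A: every LHS value maps to a single RHS value — holds.
5 of the 5 dependencies hold.

5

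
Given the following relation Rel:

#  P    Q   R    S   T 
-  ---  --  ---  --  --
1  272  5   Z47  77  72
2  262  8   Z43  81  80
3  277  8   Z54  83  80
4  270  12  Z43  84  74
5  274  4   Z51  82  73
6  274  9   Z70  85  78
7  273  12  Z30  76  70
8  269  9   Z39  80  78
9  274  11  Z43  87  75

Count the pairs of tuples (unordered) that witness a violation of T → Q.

T=80: all 2 rows agree on Q — 0 pairs.
T=78: all 2 rows agree on Q — 0 pairs.

0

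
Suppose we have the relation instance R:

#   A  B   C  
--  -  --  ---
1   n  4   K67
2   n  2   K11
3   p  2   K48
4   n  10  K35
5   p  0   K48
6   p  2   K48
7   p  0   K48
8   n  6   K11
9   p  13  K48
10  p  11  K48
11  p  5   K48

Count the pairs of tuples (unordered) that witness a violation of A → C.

5

A=n: violating pairs (1,2), (1,4), (1,8), (2,4), (4,8) — 5 pairs.
A=p: all 7 rows agree on C — 0 pairs.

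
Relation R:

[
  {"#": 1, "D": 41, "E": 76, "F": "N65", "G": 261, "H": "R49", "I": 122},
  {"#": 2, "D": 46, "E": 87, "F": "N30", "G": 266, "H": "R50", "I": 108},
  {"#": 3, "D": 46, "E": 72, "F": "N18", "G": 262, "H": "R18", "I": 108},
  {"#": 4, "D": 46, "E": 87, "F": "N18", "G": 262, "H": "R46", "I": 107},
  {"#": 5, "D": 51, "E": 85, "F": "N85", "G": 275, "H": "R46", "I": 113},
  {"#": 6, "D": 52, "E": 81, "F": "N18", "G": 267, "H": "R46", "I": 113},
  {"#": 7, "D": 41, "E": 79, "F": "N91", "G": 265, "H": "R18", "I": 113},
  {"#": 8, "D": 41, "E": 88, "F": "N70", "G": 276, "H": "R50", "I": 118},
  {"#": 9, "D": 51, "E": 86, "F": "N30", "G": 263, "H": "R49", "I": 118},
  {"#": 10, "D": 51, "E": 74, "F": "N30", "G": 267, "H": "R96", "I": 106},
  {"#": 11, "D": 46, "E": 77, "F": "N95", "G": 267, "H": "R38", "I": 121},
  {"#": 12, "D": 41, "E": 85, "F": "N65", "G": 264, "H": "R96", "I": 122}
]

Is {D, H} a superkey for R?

Yes

All 12 rows have distinct {D, H} values, so {D, H} → (all attributes) holds and {D, H} is a superkey.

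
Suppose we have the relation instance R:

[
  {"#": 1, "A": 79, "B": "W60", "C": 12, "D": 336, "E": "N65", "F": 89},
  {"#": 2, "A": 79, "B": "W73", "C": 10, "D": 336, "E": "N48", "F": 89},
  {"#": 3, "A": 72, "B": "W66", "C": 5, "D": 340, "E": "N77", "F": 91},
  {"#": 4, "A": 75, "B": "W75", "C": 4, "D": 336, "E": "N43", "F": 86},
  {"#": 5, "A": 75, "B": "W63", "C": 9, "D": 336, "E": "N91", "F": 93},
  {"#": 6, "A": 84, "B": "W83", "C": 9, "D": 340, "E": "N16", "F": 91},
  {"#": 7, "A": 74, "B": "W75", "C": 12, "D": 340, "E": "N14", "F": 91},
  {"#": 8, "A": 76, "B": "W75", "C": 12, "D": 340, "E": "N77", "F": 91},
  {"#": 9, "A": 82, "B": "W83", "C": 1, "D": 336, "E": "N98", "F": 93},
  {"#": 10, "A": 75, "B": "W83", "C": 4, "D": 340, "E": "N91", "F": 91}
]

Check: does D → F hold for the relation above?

D=336: rows 1, 2, 4, 5, 9 → F takes values {89, 86, 93} — violation
D=340: rows 3, 6, 7, 8, 10 → F = 91, 91, 91, 91, 91 ✓
Two rows agree on D but differ on F, so D → F does not hold.

No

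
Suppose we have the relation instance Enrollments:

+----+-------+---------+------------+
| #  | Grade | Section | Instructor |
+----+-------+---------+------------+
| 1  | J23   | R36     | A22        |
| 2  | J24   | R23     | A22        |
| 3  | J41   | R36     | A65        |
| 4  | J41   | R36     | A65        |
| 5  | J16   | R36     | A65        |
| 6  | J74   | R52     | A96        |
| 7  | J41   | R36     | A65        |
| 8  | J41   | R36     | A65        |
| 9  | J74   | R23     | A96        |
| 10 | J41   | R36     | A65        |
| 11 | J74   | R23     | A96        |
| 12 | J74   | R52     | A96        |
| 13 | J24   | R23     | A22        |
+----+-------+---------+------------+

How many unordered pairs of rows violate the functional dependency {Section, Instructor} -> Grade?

(Section=R23, Instructor=A22): all 2 rows agree on Grade — 0 pairs.
(Section=R36, Instructor=A65): violating pairs (3,5), (4,5), (5,7), (5,8), (5,10) — 5 pairs.
(Section=R52, Instructor=A96): all 2 rows agree on Grade — 0 pairs.
(Section=R23, Instructor=A96): all 2 rows agree on Grade — 0 pairs.

5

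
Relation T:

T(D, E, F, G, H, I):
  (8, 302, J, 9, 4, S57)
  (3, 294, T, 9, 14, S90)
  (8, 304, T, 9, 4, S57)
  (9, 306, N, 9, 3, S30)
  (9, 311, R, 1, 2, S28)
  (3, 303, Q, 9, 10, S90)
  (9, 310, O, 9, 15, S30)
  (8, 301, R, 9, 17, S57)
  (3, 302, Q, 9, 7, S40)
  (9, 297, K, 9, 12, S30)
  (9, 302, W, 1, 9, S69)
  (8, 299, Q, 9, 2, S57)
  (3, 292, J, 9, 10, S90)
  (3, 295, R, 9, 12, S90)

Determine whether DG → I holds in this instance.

No

(D=8, G=9): 4 rows → I = S57, S57, S57, S57 ✓
(D=3, G=9): 5 rows → I takes values {S90, S40} — violation
(D=9, G=9): 3 rows → I = S30, S30, S30 ✓
(D=9, G=1): 2 rows → I takes values {S28, S69} — violation
Two rows agree on DG but differ on I, so DG → I does not hold.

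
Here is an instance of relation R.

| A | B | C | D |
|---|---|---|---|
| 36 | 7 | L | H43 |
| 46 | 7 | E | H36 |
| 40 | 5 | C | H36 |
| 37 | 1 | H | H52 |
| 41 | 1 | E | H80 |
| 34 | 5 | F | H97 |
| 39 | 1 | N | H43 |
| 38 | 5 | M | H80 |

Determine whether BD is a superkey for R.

All 8 rows have distinct BD values, so BD → (all attributes) holds and BD is a superkey.

Yes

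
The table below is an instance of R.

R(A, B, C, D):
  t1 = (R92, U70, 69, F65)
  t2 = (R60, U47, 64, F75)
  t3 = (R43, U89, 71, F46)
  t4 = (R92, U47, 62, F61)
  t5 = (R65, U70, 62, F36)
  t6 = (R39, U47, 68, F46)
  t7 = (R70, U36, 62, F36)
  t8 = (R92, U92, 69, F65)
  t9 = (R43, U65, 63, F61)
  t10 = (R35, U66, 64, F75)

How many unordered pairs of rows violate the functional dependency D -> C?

2

D=F65: all 2 rows agree on C — 0 pairs.
D=F75: all 2 rows agree on C — 0 pairs.
D=F46: violating pairs (3,6) — 1 pair.
D=F61: violating pairs (4,9) — 1 pair.
D=F36: all 2 rows agree on C — 0 pairs.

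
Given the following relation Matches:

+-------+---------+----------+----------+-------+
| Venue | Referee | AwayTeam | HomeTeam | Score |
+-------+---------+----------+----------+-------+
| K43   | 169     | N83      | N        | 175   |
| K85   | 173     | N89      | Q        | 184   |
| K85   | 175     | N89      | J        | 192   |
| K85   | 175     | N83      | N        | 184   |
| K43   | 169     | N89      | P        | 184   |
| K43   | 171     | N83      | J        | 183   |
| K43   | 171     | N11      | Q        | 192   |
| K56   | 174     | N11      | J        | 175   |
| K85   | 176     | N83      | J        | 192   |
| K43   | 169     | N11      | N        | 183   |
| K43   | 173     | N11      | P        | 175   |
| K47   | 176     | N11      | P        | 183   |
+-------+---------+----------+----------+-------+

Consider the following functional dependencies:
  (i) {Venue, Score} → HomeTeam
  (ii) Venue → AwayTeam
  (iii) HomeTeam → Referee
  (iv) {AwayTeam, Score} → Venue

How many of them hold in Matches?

0

(i) {Venue, Score} → HomeTeam: (Venue=K43, Score=175): 2 rows → HomeTeam takes values {N, P} — violation; (Venue=K85, Score=184): 2 rows → HomeTeam takes values {Q, N} — violation; (Venue=K43, Score=183): 2 rows → HomeTeam takes values {J, N} — violation — fails.
(ii) Venue → AwayTeam: Venue=K43: 6 rows → AwayTeam takes values {N83, N89, N11} — violation; Venue=K85: 4 rows → AwayTeam takes values {N89, N83} — violation — fails.
(iii) HomeTeam → Referee: HomeTeam=N: 3 rows → Referee takes values {169, 175} — violation; HomeTeam=Q: 2 rows → Referee takes values {173, 171} — violation; HomeTeam=J: 4 rows → Referee takes values {175, 171, 174, 176} — violation; HomeTeam=P: 3 rows → Referee takes values {169, 173, 176} — violation — fails.
(iv) {AwayTeam, Score} → Venue: (AwayTeam=N89, Score=184): 2 rows → Venue takes values {K85, K43} — violation; (AwayTeam=N11, Score=175): 2 rows → Venue takes values {K56, K43} — violation; (AwayTeam=N11, Score=183): 2 rows → Venue takes values {K43, K47} — violation — fails.
None of the 4 dependencies hold.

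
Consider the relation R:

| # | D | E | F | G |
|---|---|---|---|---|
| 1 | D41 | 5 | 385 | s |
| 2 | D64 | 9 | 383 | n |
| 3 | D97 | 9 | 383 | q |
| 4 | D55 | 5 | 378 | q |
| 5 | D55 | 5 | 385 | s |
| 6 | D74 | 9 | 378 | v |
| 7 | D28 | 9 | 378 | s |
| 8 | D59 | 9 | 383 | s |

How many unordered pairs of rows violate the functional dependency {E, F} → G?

4

(E=5, F=385): all 2 rows agree on G — 0 pairs.
(E=9, F=383): violating pairs (2,3), (2,8), (3,8) — 3 pairs.
(E=9, F=378): violating pairs (6,7) — 1 pair.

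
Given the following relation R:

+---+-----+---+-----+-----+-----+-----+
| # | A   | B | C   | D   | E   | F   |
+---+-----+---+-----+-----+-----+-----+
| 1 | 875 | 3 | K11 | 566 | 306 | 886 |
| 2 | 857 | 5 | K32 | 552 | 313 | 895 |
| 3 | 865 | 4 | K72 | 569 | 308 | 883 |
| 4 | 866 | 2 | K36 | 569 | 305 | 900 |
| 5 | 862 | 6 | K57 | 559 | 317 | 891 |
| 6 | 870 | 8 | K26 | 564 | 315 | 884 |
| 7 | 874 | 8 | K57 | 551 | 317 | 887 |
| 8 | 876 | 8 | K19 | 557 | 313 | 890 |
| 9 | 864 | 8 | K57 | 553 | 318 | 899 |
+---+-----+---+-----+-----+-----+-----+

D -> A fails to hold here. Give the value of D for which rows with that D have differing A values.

569

D=566: row 1 → A = 875 ✓
D=552: row 2 → A = 857 ✓
D=569: rows 3, 4 → A takes values {865, 866} — violation
D=559: row 5 → A = 862 ✓
D=564: row 6 → A = 870 ✓
D=551: row 7 → A = 874 ✓
D=557: row 8 → A = 876 ✓
D=553: row 9 → A = 864 ✓
The only D value with inconsistent A is D=569.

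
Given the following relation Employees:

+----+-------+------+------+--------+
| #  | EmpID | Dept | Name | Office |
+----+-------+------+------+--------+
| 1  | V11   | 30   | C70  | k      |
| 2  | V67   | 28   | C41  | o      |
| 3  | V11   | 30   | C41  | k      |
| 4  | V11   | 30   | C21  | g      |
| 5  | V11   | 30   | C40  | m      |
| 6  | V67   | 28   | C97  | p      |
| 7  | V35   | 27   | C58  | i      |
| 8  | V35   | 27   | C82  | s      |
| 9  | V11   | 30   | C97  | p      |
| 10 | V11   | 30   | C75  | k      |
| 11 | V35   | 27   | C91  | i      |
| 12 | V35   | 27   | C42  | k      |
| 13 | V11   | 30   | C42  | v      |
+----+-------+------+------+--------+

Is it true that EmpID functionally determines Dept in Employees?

Yes

EmpID=V11: rows 1, 3, 4, 5, 9, 10, 13 → Dept = 30, 30, 30, 30, 30, 30, 30 ✓
EmpID=V67: rows 2, 6 → Dept = 28, 28 ✓
EmpID=V35: rows 7, 8, 11, 12 → Dept = 27, 27, 27, 27 ✓
Every EmpID value is associated with a single Dept value, so EmpID -> Dept holds.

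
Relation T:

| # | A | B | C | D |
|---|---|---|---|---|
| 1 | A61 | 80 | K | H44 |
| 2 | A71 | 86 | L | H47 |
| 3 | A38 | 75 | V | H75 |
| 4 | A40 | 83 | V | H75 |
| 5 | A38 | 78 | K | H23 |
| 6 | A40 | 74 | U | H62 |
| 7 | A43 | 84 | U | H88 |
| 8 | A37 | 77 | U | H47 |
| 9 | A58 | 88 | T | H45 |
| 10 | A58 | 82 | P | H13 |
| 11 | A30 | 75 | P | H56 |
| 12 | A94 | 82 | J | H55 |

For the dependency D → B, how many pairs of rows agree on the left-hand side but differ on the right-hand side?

2

D=H47: violating pairs (2,8) — 1 pair.
D=H75: violating pairs (3,4) — 1 pair.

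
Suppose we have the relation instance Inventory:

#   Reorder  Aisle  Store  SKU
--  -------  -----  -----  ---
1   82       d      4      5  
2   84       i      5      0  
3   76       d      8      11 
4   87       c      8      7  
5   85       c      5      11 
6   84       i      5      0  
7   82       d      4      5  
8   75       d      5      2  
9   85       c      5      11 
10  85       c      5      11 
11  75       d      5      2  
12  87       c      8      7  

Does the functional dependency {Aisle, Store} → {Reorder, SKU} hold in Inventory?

Yes

(Aisle=d, Store=4): rows 1, 7 → {Reorder,SKU} = (82, 5), (82, 5) ✓
(Aisle=i, Store=5): rows 2, 6 → {Reorder,SKU} = (84, 0), (84, 0) ✓
(Aisle=d, Store=8): row 3 → {Reorder,SKU} = (76, 11) ✓
(Aisle=c, Store=8): rows 4, 12 → {Reorder,SKU} = (87, 7), (87, 7) ✓
(Aisle=c, Store=5): rows 5, 9, 10 → {Reorder,SKU} = (85, 11), (85, 11), (85, 11) ✓
(Aisle=d, Store=5): rows 8, 11 → {Reorder,SKU} = (75, 2), (75, 2) ✓
Every {Aisle, Store} value is associated with a single {Reorder, SKU} value, so {Aisle, Store} → {Reorder, SKU} holds.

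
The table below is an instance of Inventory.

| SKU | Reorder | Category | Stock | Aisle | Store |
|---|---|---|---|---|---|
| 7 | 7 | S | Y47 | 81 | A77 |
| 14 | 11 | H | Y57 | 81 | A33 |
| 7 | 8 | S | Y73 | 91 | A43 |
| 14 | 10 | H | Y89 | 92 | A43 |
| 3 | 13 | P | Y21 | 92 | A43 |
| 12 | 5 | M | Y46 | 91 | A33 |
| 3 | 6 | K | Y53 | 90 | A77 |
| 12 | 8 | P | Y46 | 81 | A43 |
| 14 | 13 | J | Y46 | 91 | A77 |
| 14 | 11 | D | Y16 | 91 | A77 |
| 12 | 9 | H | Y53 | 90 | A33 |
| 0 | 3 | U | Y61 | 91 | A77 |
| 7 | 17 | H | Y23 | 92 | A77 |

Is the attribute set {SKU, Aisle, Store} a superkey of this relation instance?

No

Two distinct rows share (SKU=14, Aisle=91, Store=A77), so {SKU, Aisle, Store} does not determine every attribute — not a superkey.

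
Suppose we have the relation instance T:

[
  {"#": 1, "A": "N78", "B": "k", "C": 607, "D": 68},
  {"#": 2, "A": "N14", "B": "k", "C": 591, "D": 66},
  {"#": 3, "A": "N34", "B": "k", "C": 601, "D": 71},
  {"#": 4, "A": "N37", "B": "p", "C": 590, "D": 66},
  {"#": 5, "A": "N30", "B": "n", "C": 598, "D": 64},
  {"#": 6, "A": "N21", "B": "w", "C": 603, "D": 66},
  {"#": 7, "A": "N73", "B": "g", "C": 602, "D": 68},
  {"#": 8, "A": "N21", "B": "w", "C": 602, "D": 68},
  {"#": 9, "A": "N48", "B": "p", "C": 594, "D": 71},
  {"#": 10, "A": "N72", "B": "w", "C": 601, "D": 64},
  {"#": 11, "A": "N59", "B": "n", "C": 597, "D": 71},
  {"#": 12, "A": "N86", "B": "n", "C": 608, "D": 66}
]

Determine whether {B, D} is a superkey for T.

All 12 rows have distinct {B, D} values, so {B, D} → (all attributes) holds and {B, D} is a superkey.

Yes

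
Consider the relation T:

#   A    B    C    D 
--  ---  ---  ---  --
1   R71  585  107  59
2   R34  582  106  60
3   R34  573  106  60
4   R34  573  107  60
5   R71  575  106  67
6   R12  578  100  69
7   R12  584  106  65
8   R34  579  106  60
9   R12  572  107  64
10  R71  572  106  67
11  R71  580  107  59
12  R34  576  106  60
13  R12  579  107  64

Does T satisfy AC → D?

Yes

(A=R71, C=107): rows 1, 11 → D = 59, 59 ✓
(A=R34, C=106): rows 2, 3, 8, 12 → D = 60, 60, 60, 60 ✓
(A=R34, C=107): row 4 → D = 60 ✓
(A=R71, C=106): rows 5, 10 → D = 67, 67 ✓
(A=R12, C=100): row 6 → D = 69 ✓
(A=R12, C=106): row 7 → D = 65 ✓
(A=R12, C=107): rows 9, 13 → D = 64, 64 ✓
Every AC value is associated with a single D value, so AC → D holds.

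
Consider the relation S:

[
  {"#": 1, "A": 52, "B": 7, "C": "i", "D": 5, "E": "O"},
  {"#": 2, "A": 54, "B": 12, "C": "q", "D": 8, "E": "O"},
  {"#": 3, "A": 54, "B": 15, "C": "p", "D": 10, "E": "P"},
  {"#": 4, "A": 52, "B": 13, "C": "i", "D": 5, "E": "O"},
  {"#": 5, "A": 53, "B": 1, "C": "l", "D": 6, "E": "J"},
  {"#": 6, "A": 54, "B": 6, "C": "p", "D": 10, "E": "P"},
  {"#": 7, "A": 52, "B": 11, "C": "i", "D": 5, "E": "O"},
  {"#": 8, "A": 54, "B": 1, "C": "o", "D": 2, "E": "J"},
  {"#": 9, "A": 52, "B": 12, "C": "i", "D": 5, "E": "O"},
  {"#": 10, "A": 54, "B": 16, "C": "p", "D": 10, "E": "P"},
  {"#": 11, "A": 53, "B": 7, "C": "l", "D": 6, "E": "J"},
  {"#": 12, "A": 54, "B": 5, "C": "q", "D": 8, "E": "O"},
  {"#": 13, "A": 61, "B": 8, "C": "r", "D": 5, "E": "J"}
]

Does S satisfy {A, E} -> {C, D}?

(A=52, E=O): rows 1, 4, 7, 9 → {C,D} = (i, 5), (i, 5), (i, 5), (i, 5) ✓
(A=54, E=O): rows 2, 12 → {C,D} = (q, 8), (q, 8) ✓
(A=54, E=P): rows 3, 6, 10 → {C,D} = (p, 10), (p, 10), (p, 10) ✓
(A=53, E=J): rows 5, 11 → {C,D} = (l, 6), (l, 6) ✓
(A=54, E=J): row 8 → {C,D} = (o, 2) ✓
(A=61, E=J): row 13 → {C,D} = (r, 5) ✓
Every {A, E} value is associated with a single {C, D} value, so {A, E} -> {C, D} holds.

Yes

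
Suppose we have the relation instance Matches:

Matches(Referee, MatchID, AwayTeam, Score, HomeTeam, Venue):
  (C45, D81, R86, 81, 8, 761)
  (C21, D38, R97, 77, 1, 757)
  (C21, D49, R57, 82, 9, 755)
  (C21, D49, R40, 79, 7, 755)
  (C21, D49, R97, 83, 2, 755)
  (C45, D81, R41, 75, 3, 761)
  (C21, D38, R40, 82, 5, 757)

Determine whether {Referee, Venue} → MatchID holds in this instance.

(Referee=C45, Venue=761): 2 rows → MatchID = D81, D81 ✓
(Referee=C21, Venue=757): 2 rows → MatchID = D38, D38 ✓
(Referee=C21, Venue=755): 3 rows → MatchID = D49, D49, D49 ✓
Every {Referee, Venue} value is associated with a single MatchID value, so {Referee, Venue} → MatchID holds.

Yes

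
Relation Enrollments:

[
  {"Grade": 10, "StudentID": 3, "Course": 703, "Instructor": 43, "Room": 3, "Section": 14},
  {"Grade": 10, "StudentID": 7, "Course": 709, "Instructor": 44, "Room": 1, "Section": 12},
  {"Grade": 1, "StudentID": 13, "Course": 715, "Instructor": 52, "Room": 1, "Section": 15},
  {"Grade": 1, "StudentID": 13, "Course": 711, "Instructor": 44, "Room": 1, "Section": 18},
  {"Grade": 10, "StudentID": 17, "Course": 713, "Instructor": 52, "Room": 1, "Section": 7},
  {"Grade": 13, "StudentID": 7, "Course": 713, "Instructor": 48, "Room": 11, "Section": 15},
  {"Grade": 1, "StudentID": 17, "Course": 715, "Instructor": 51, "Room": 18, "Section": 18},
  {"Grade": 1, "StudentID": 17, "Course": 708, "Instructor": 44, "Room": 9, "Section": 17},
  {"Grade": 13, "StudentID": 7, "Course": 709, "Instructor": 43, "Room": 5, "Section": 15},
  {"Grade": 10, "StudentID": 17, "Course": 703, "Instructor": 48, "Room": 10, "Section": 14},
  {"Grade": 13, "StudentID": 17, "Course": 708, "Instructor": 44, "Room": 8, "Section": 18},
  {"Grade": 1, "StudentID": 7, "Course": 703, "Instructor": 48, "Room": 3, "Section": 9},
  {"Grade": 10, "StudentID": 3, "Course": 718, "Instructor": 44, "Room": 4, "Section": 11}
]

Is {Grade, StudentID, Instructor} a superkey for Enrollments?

Yes

All 13 rows have distinct {Grade, StudentID, Instructor} values, so {Grade, StudentID, Instructor} → (all attributes) holds and {Grade, StudentID, Instructor} is a superkey.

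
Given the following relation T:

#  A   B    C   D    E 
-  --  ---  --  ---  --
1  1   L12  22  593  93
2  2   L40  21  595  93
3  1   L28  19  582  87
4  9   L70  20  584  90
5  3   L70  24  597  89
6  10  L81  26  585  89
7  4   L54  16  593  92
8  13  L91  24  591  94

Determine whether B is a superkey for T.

No

Rows 4 and 5 have the same B value B=L70 but are distinct tuples, so B does not determine every attribute — not a superkey.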